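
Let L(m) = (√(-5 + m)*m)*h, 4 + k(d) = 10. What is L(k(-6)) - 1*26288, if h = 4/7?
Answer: -183992/7 ≈ -26285.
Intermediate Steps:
h = 4/7 (h = 4*(⅐) = 4/7 ≈ 0.57143)
k(d) = 6 (k(d) = -4 + 10 = 6)
L(m) = 4*m*√(-5 + m)/7 (L(m) = (√(-5 + m)*m)*(4/7) = (m*√(-5 + m))*(4/7) = 4*m*√(-5 + m)/7)
L(k(-6)) - 1*26288 = (4/7)*6*√(-5 + 6) - 1*26288 = (4/7)*6*√1 - 26288 = (4/7)*6*1 - 26288 = 24/7 - 26288 = -183992/7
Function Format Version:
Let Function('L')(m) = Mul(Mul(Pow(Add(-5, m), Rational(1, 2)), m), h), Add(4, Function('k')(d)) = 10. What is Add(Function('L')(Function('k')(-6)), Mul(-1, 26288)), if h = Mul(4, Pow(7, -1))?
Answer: Rational(-183992, 7) ≈ -26285.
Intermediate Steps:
h = Rational(4, 7) (h = Mul(4, Rational(1, 7)) = Rational(4, 7) ≈ 0.57143)
Function('k')(d) = 6 (Function('k')(d) = Add(-4, 10) = 6)
Function('L')(m) = Mul(Rational(4, 7), m, Pow(Add(-5, m), Rational(1, 2))) (Function('L')(m) = Mul(Mul(Pow(Add(-5, m), Rational(1, 2)), m), Rational(4, 7)) = Mul(Mul(m, Pow(Add(-5, m), Rational(1, 2))), Rational(4, 7)) = Mul(Rational(4, 7), m, Pow(Add(-5, m), Rational(1, 2))))
Add(Function('L')(Function('k')(-6)), Mul(-1, 26288)) = Add(Mul(Rational(4, 7), 6, Pow(Add(-5, 6), Rational(1, 2))), Mul(-1, 26288)) = Add(Mul(Rational(4, 7), 6, Pow(1, Rational(1, 2))), -26288) = Add(Mul(Rational(4, 7), 6, 1), -26288) = Add(Rational(24, 7), -26288) = Rational(-183992, 7)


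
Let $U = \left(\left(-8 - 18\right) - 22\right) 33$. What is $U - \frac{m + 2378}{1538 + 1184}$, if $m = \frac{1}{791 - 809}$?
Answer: $- \frac{77652467}{48996} \approx -1584.9$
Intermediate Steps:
$m = - \frac{1}{18}$ ($m = \frac{1}{-18} = - \frac{1}{18} \approx -0.055556$)
$U = -1584$ ($U = \left(\left(-8 - 18\right) - 22\right) 33 = \left(-26 - 22\right) 33 = \left(-48\right) 33 = -1584$)
$U - \frac{m + 2378}{1538 + 1184} = -1584 - \frac{- \frac{1}{18} + 2378}{1538 + 1184} = -1584 - \frac{42803}{18 \cdot 2722} = -1584 - \frac{42803}{18} \cdot \frac{1}{2722} = -1584 - \frac{42803}{48996} = - \frac{77652467}{48996}$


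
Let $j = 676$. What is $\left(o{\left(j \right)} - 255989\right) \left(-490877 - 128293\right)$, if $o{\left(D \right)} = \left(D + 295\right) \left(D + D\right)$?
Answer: $-654340713510$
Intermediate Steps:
$o{\left(D \right)} = 2 D \left(295 + D\right)$ ($o{\left(D \right)} = \left(295 + D\right) 2 D = 2 D \left(295 + D\right)$)
$\left(o{\left(j \right)} - 255989\right) \left(-490877 - 128293\right) = \left(2 \cdot 676 \left(295 + 676\right) - 255989\right) \left(-490877 - 128293\right) = \left(2 \cdot 676 \cdot 971 - 255989\right) \left(-490877 + \left(-201233 + 72940\right)\right) = \left(1312792 - 255989\right) \left(-490877 - 128293\right) = 1056803 \left(-619170\right) = -654340713510$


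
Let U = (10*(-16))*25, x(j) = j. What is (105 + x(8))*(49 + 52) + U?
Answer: 7413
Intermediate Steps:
U = -4000 (U = -160*25 = -4000)
(105 + x(8))*(49 + 52) + U = (105 + 8)*(49 + 52) - 4000 = 113*101 - 4000 = 11413 - 4000 = 7413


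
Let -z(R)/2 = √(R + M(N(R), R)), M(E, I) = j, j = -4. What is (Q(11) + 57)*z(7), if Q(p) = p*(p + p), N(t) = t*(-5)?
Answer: -598*√3 ≈ -1035.8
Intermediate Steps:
N(t) = -5*t
Q(p) = 2*p² (Q(p) = p*(2*p) = 2*p²)
M(E, I) = -4
z(R) = -2*√(-4 + R) (z(R) = -2*√(R - 4) = -2*√(-4 + R))
(Q(11) + 57)*z(7) = (2*11² + 57)*(-2*√(-4 + 7)) = (2*121 + 57)*(-2*√3) = (242 + 57)*(-2*√3) = 299*(-2*√3) = -598*√3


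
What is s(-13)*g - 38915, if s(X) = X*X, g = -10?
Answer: -40605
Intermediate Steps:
s(X) = X**2
s(-13)*g - 38915 = (-13)**2*(-10) - 38915 = 169*(-10) - 38915 = -1690 - 38915 = -40605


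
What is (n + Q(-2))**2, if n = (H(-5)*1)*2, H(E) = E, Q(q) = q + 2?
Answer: 100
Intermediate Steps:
Q(q) = 2 + q
n = -10 (n = -5*1*2 = -5*2 = -10)
(n + Q(-2))**2 = (-10 + (2 - 2))**2 = (-10 + 0)**2 = (-10)**2 = 100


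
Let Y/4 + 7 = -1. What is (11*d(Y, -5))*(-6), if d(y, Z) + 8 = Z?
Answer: 858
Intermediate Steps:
Y = -32 (Y = -28 + 4*(-1) = -28 - 4 = -32)
d(y, Z) = -8 + Z
(11*d(Y, -5))*(-6) = (11*(-8 - 5))*(-6) = (11*(-13))*(-6) = -143*(-6) = 858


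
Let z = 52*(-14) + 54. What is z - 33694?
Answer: -34368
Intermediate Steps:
z = -674 (z = -728 + 54 = -674)
z - 33694 = -674 - 33694 = -34368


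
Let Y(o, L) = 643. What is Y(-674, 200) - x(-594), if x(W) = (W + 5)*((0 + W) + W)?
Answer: -699089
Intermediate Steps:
x(W) = 2*W*(5 + W) (x(W) = (5 + W)*(W + W) = (5 + W)*(2*W) = 2*W*(5 + W))
Y(-674, 200) - x(-594) = 643 - 2*(-594)*(5 - 594) = 643 - 2*(-594)*(-589) = 643 - 1*699732 = 643 - 699732 = -699089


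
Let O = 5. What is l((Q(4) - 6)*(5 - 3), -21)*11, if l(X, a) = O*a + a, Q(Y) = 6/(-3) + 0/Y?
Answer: -1386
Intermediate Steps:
Q(Y) = -2 (Q(Y) = 6*(-⅓) + 0 = -2 + 0 = -2)
l(X, a) = 6*a (l(X, a) = 5*a + a = 6*a)
l((Q(4) - 6)*(5 - 3), -21)*11 = (6*(-21))*11 = -126*11 = -1386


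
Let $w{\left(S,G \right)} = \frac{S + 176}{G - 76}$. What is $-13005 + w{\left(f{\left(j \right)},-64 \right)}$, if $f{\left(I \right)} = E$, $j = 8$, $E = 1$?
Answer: $- \frac{1820877}{140} \approx -13006.0$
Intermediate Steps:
$f{\left(I \right)} = 1$
$w{\left(S,G \right)} = \frac{176 + S}{-76 + G}$
$-13005 + w{\left(f{\left(j \right)},-64 \right)} = -13005 + \frac{176 + 1}{-76 - 64} = -13005 + \frac{1}{-140} \cdot 177 = -13005 - \frac{177}{140} = - \frac{1820877}{140}$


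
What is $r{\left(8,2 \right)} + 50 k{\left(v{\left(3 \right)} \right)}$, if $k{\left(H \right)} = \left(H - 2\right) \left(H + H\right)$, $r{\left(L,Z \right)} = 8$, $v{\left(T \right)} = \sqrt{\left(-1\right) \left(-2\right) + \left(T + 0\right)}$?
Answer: $508 - 200 \sqrt{5} \approx 60.786$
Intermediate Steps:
$v{\left(T \right)} = \sqrt{2 + T}$
$k{\left(H \right)} = 2 H \left(-2 + H\right)$ ($k{\left(H \right)} = \left(-2 + H\right) 2 H = 2 H \left(-2 + H\right)$)
$r{\left(8,2 \right)} + 50 k{\left(v{\left(3 \right)} \right)} = 8 + 50 \cdot 2 \sqrt{2 + 3} \left(-2 + \sqrt{2 + 3}\right) = 8 + 50 \cdot 2 \sqrt{5} \left(-2 + \sqrt{5}\right) = 8 + 100 \sqrt{5} \left(-2 + \sqrt{5}\right)$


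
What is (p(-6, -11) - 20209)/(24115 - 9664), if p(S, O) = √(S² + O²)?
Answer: -20209/14451 + √157/14451 ≈ -1.3976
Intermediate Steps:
p(S, O) = √(O² + S²)
(p(-6, -11) - 20209)/(24115 - 9664) = (√((-11)² + (-6)²) - 20209)/(24115 - 9664) = (√(121 + 36) - 20209)/14451 = (√157 - 20209)*(1/14451) = (-20209 + √157)*(1/14451) = -20209/14451 + √157/14451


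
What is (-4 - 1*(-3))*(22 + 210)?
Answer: -232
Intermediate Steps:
(-4 - 1*(-3))*(22 + 210) = (-4 + 3)*232 = -1*232 = -232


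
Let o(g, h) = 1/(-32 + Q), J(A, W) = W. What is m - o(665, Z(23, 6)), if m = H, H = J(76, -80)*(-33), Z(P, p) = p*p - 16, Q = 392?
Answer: 950399/360 ≈ 2640.0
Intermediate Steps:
Z(P, p) = -16 + p**2 (Z(P, p) = p**2 - 16 = -16 + p**2)
H = 2640 (H = -80*(-33) = 2640)
o(g, h) = 1/360 (o(g, h) = 1/(-32 + 392) = 1/360)
m = 2640
m - o(665, Z(23, 6)) = 2640 - 1*1/360 = 2640 - 1/360 = 950399/360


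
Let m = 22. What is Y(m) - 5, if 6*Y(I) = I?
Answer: -4/3 ≈ -1.3333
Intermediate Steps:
Y(I) = I/6
Y(m) - 5 = (1/6)*22 - 5 = 11/3 - 5 = -4/3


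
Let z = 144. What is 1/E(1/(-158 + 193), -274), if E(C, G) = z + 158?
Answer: 1/302 ≈ 0.0033113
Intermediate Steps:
E(C, G) = 302 (E(C, G) = 144 + 158 = 302)
1/E(1/(-158 + 193), -274) = 1/302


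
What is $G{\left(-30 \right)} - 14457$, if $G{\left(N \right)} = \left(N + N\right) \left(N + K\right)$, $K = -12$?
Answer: $-11937$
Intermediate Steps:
$G{\left(N \right)} = 2 N \left(-12 + N\right)$ ($G{\left(N \right)} = \left(N + N\right) \left(N - 12\right) = 2 N \left(-12 + N\right)$)
$G{\left(-30 \right)} - 14457 = 2 \left(-30\right) \left(-12 - 30\right) - 14457 = 2 \left(-30\right) \left(-42\right) - 14457 = 2520 - 14457 = -11937$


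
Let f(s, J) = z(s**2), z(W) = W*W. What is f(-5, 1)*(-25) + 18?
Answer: -15607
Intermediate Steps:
z(W) = W**2
f(s, J) = s**4 (f(s, J) = (s**2)**2 = s**4)
f(-5, 1)*(-25) + 18 = (-5)**4*(-25) + 18 = 625*(-25) + 18 = -15625 + 18 = -15607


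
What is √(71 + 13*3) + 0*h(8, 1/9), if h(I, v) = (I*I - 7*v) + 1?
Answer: √110 ≈ 10.488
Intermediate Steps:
h(I, v) = 1 + I² - 7*v (h(I, v) = (I² - 7*v) + 1 = 1 + I² - 7*v)
√(71 + 13*3) + 0*h(8, 1/9) = √(71 + 13*3) + 0*(1 + 8² - 7/9) = √(71 + 39) + 0*(1 + 64 - 7*⅑) = √110 + 0*(1 + 64 - 7/9) = √110 + 0*(578/9) = √110 + 0 = √110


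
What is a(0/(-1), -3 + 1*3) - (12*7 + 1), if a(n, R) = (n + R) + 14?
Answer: -71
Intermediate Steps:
a(n, R) = 14 + R + n (a(n, R) = (R + n) + 14 = 14 + R + n)
a(0/(-1), -3 + 1*3) - (12*7 + 1) = (14 + (-3 + 1*3) + 0/(-1)) - (12*7 + 1) = (14 + (-3 + 3) + 0*(-1)) - (84 + 1) = (14 + 0 + 0) - 1*85 = 14 - 85 = -71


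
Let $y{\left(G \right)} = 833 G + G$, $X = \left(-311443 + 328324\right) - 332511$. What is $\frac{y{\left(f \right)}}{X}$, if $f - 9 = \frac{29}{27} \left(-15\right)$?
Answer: $\frac{8896}{473445} \approx 0.01879$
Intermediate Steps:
$f = - \frac{64}{9}$ ($f = 9 + \frac{29}{27} \left(-15\right) = 9 - \frac{145}{9} = - \frac{64}{9} \approx -7.1111$)
$X = -315630$ ($X = 16881 - 332511 = -315630$)
$y{\left(G \right)} = 834 G$
$\frac{y{\left(f \right)}}{X} = \frac{834 \left(- \frac{64}{9}\right)}{-315630} = \left(- \frac{17792}{3}\right) \left(- \frac{1}{315630}\right) = \frac{8896}{473445}$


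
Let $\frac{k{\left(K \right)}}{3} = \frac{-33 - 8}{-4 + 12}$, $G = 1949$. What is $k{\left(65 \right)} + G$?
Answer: $\frac{15469}{8} \approx 1933.6$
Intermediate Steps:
$k{\left(K \right)} = - \frac{123}{8}$ ($k{\left(K \right)} = 3 \frac{-33 - 8}{-4 + 12} = 3 \left(- \frac{41}{8}\right) = - \frac{123}{8}$)
$k{\left(65 \right)} + G = - \frac{123}{8} + 1949 = \frac{15469}{8}$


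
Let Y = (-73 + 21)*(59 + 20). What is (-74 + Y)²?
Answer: 17489124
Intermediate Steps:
Y = -4108 (Y = -52*79 = -4108)
(-74 + Y)² = (-74 - 4108)² = (-4182)² = 17489124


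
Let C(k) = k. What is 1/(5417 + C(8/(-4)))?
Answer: 1/5415 ≈ 0.00018467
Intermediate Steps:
1/(5417 + C(8/(-4))) = 1/(5417 + 8/(-4)) = 1/(5417 + 8*(-¼)) = 1/(5417 - 2) = 1/5415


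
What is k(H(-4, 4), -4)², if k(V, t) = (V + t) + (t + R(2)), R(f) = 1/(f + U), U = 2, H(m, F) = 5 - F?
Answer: 729/16 ≈ 45.563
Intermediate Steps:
R(f) = 1/(2 + f) (R(f) = 1/(f + 2) = 1/(2 + f))
k(V, t) = ¼ + V + 2*t (k(V, t) = (V + t) + (t + 1/(2 + 2)) = (V + t) + (t + 1/4) = (V + t) + (t + ¼) = (V + t) + (¼ + t) = ¼ + V + 2*t)
k(H(-4, 4), -4)² = (¼ + (5 - 1*4) + 2*(-4))² = (¼ + (5 - 4) - 8)² = (¼ + 1 - 8)² = (-27/4)² = 729/16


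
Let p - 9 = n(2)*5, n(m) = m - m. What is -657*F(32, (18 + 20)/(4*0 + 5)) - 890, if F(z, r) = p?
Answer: -6803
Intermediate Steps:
n(m) = 0
p = 9 (p = 9 + 0*5 = 9 + 0 = 9)
F(z, r) = 9
-657*F(32, (18 + 20)/(4*0 + 5)) - 890 = -657*9 - 890 = -5913 - 890 = -6803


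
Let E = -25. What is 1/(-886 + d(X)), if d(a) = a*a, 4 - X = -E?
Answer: -1/445 ≈ -0.0022472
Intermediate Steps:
X = -21 (X = 4 - (-1)*(-25) = 4 - 1*25 = 4 - 25 = -21)
d(a) = a²
1/(-886 + d(X)) = 1/(-886 + (-21)²) = 1/(-886 + 441) = 1/(-445) = -1/445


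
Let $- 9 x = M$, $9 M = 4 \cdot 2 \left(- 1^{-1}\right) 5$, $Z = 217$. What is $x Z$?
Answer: $\frac{8680}{81} \approx 107.16$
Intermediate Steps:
$M = - \frac{40}{9}$ ($M = \frac{4 \cdot 2 \left(- 1^{-1}\right) 5}{9} = \frac{8 \left(\left(-1\right) 1\right) 5}{9} = \frac{8 \left(-1\right) 5}{9} = \frac{\left(-8\right) 5}{9} = \frac{1}{9} \left(-40\right) = - \frac{40}{9} \approx -4.4444$)
$x = \frac{40}{81}$ ($x = \left(- \frac{1}{9}\right) \left(- \frac{40}{9}\right) = \frac{40}{81} \approx 0.49383$)
$x Z = \frac{40}{81} \cdot 217 = \frac{8680}{81}$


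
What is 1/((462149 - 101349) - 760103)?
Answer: -1/399303 ≈ -2.5044e-6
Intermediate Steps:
1/((462149 - 101349) - 760103) = 1/(360800 - 760103) = 1/(-399303) = -1/399303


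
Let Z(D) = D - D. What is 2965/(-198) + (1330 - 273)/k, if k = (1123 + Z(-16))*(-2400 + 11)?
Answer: -7954850641/531203706 ≈ -14.975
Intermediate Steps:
Z(D) = 0
k = -2682847 (k = (1123 + 0)*(-2400 + 11) = 1123*(-2389) = -2682847)
2965/(-198) + (1330 - 273)/k = 2965/(-198) + (1330 - 273)/(-2682847) = 2965*(-1/198) + 1057*(-1/2682847) = -2965/198 - 1057/2682847 = -7954850641/531203706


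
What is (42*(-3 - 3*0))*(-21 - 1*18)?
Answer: 4914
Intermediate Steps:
(42*(-3 - 3*0))*(-21 - 1*18) = (42*(-3 + 0))*(-21 - 18) = (42*(-3))*(-39) = -126*(-39) = 4914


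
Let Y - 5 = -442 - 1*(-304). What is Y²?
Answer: 17689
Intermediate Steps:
Y = -133 (Y = 5 + (-442 - 1*(-304)) = 5 + (-442 + 304) = 5 - 138 = -133)
Y² = (-133)² = 17689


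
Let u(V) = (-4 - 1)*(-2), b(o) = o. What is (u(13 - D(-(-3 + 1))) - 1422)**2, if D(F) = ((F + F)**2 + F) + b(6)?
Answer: 1993744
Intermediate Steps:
D(F) = 6 + F + 4*F**2 (D(F) = ((F + F)**2 + F) + 6 = ((2*F)**2 + F) + 6 = (4*F**2 + F) + 6 = (F + 4*F**2) + 6 = 6 + F + 4*F**2)
u(V) = 10 (u(V) = -5*(-2) = 10)
(u(13 - D(-(-3 + 1))) - 1422)**2 = (10 - 1422)**2 = (-1412)**2 = 1993744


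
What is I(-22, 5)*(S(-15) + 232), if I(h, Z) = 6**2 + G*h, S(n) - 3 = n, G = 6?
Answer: -21120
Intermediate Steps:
S(n) = 3 + n
I(h, Z) = 36 + 6*h (I(h, Z) = 6**2 + 6*h = 36 + 6*h)
I(-22, 5)*(S(-15) + 232) = (36 + 6*(-22))*((3 - 15) + 232) = (36 - 132)*(-12 + 232) = -96*220 = -21120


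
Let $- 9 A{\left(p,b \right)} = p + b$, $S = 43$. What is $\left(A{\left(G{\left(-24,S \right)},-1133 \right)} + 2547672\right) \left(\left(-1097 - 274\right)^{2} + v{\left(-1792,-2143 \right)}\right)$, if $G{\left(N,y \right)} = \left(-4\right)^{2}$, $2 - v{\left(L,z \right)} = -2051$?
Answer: $\frac{43147553899510}{9} \approx 4.7942 \cdot 10^{12}$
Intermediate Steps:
$v{\left(L,z \right)} = 2053$ ($v{\left(L,z \right)} = 2 - -2051 = 2 + 2051 = 2053$)
$G{\left(N,y \right)} = 16$
$A{\left(p,b \right)} = - \frac{b}{9} - \frac{p}{9}$ ($A{\left(p,b \right)} = - \frac{p + b}{9} = - \frac{b + p}{9} = - \frac{b}{9} - \frac{p}{9}$)
$\left(A{\left(G{\left(-24,S \right)},-1133 \right)} + 2547672\right) \left(\left(-1097 - 274\right)^{2} + v{\left(-1792,-2143 \right)}\right) = \left(\left(\left(- \frac{1}{9}\right) \left(-1133\right) - \frac{16}{9}\right) + 2547672\right) \left(\left(-1097 - 274\right)^{2} + 2053\right) = \left(\left(\frac{1133}{9} - \frac{16}{9}\right) + 2547672\right) \left(\left(-1371\right)^{2} + 2053\right) = \left(\frac{1117}{9} + 2547672\right) \left(1879641 + 2053\right) = \frac{22930165}{9} \cdot 1881694 = \frac{43147553899510}{9}$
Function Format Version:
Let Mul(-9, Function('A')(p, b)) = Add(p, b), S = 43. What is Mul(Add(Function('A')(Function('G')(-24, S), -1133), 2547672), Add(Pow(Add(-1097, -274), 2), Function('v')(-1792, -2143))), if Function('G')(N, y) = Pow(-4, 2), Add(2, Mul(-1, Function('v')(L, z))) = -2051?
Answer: Rational(43147553899510, 9) ≈ 4.7942e+12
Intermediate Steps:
Function('v')(L, z) = 2053 (Function('v')(L, z) = Add(2, Mul(-1, -2051)) = Add(2, 2051) = 2053)
Function('G')(N, y) = 16
Function('A')(p, b) = Add(Mul(Rational(-1, 9), b), Mul(Rational(-1, 9), p)) (Function('A')(p, b) = Mul(Rational(-1, 9), Add(p, b)) = Mul(Rational(-1, 9), Add(b, p)) = Add(Mul(Rational(-1, 9), b), Mul(Rational(-1, 9), p)))
Mul(Add(Function('A')(Function('G')(-24, S), -1133), 2547672), Add(Pow(Add(-1097, -274), 2), Function('v')(-1792, -2143))) = Mul(Add(Add(Mul(Rational(-1, 9), -1133), Mul(Rational(-1, 9), 16)), 2547672), Add(Pow(Add(-1097, -274), 2), 2053)) = Mul(Add(Add(Rational(1133, 9), Rational(-16, 9)), 2547672), Add(Pow(-1371, 2), 2053)) = Mul(Add(Rational(1117, 9), 2547672), Add(1879641, 2053)) = Mul(Rational(22930165, 9), 1881694) = Rational(43147553899510, 9)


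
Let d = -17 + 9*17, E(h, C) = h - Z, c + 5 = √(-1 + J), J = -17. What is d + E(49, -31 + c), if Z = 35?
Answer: 150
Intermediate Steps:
c = -5 + 3*I*√2 (c = -5 + √(-1 - 17) = -5 + √(-18) = -5 + 3*I*√2 ≈ -5.0 + 4.2426*I)
E(h, C) = -35 + h (E(h, C) = h - 1*35 = h - 35 = -35 + h)
d = 136 (d = -17 + 153 = 136)
d + E(49, -31 + c) = 136 + (-35 + 49) = 136 + 14 = 150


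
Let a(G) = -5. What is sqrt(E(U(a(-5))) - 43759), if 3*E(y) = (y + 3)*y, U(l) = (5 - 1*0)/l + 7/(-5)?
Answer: I*sqrt(1093987)/5 ≈ 209.19*I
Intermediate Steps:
U(l) = -7/5 + 5/l (U(l) = (5 + 0)/l + 7*(-1/5) = 5/l - 7/5 = -7/5 + 5/l)
E(y) = y*(3 + y)/3 (E(y) = ((y + 3)*y)/3 = ((3 + y)*y)/3 = (y*(3 + y))/3 = y*(3 + y)/3)
sqrt(E(U(a(-5))) - 43759) = sqrt((-7/5 + 5/(-5))*(3 + (-7/5 + 5/(-5)))/3 - 43759) = sqrt((-7/5 + 5*(-1/5))*(3 + (-7/5 + 5*(-1/5)))/3 - 43759) = sqrt((-7/5 - 1)*(3 + (-7/5 - 1))/3 - 43759) = sqrt((1/3)*(-12/5)*(3 - 12/5) - 43759) = sqrt((1/3)*(-12/5)*(3/5) - 43759) = sqrt(-12/25 - 43759) = sqrt(-1093987/25) = I*sqrt(1093987)/5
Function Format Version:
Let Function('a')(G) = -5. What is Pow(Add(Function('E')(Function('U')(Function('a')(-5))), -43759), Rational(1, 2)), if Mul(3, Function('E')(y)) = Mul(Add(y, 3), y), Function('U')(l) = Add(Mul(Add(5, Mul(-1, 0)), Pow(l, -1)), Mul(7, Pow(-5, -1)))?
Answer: Mul(Rational(1, 5), I, Pow(1093987, Rational(1, 2))) ≈ Mul(209.19, I)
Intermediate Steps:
Function('U')(l) = Add(Rational(-7, 5), Mul(5, Pow(l, -1))) (Function('U')(l) = Add(Mul(Add(5, 0), Pow(l, -1)), Mul(7, Rational(-1, 5))) = Add(Mul(5, Pow(l, -1)), Rational(-7, 5)) = Add(Rational(-7, 5), Mul(5, Pow(l, -1))))
Function('E')(y) = Mul(Rational(1, 3), y, Add(3, y)) (Function('E')(y) = Mul(Rational(1, 3), Mul(Add(y, 3), y)) = Mul(Rational(1, 3), Mul(Add(3, y), y)) = Mul(Rational(1, 3), Mul(y, Add(3, y))) = Mul(Rational(1, 3), y, Add(3, y)))
Pow(Add(Function('E')(Function('U')(Function('a')(-5))), -43759), Rational(1, 2)) = Pow(Add(Mul(Rational(1, 3), Add(Rational(-7, 5), Mul(5, Pow(-5, -1))), Add(3, Add(Rational(-7, 5), Mul(5, Pow(-5, -1))))), -43759), Rational(1, 2)) = Pow(Add(Mul(Rational(1, 3), Add(Rational(-7, 5), Mul(5, Rational(-1, 5))), Add(3, Add(Rational(-7, 5), Mul(5, Rational(-1, 5))))), -43759), Rational(1, 2)) = Pow(Add(Mul(Rational(1, 3), Add(Rational(-7, 5), -1), Add(3, Add(Rational(-7, 5), -1))), -43759), Rational(1, 2)) = Pow(Add(Mul(Rational(1, 3), Rational(-12, 5), Add(3, Rational(-12, 5))), -43759), Rational(1, 2)) = Pow(Add(Mul(Rational(1, 3), Rational(-12, 5), Rational(3, 5)), -43759), Rational(1, 2)) = Pow(Add(Rational(-12, 25), -43759), Rational(1, 2)) = Pow(Rational(-1093987, 25), Rational(1, 2)) = Mul(Rational(1, 5), I, Pow(1093987, Rational(1, 2)))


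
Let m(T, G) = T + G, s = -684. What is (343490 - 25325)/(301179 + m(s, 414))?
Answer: 106055/100303 ≈ 1.0573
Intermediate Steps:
m(T, G) = G + T
(343490 - 25325)/(301179 + m(s, 414)) = (343490 - 25325)/(301179 + (414 - 684)) = 318165/(301179 - 270) = 318165/300909 = 318165*(1/300909) = 106055/100303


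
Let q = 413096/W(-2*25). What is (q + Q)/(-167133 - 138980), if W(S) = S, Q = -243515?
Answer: 6294423/7652825 ≈ 0.82250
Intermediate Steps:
q = -206548/25 (q = 413096/((-2*25)) = 413096/(-50) = 413096*(-1/50) = -206548/25 ≈ -8261.9)
(q + Q)/(-167133 - 138980) = (-206548/25 - 243515)/(-167133 - 138980) = -6294423/25/(-306113) = -6294423/25*(-1/306113) = 6294423/7652825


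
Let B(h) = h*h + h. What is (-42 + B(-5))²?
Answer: 484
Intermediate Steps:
B(h) = h + h² (B(h) = h² + h = h + h²)
(-42 + B(-5))² = (-42 - 5*(1 - 5))² = (-42 - 5*(-4))² = (-42 + 20)² = (-22)² = 484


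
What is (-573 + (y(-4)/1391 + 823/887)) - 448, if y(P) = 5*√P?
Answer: -904804/887 + 10*I/1391 ≈ -1020.1 + 0.0071891*I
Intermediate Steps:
(-573 + (y(-4)/1391 + 823/887)) - 448 = (-573 + ((5*√(-4))/1391 + 823/887)) - 448 = (-573 + ((5*(2*I))*(1/1391) + 823*(1/887))) - 448 = (-573 + ((10*I)*(1/1391) + 823/887)) - 448 = (-573 + (10*I/1391 + 823/887)) - 448 = (-573 + (823/887 + 10*I/1391)) - 448 = (-507428/887 + 10*I/1391) - 448 = -904804/887 + 10*I/1391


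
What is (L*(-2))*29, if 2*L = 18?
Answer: -522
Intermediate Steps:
L = 9 (L = (½)*18 = 9)
(L*(-2))*29 = (9*(-2))*29 = -18*29 = -522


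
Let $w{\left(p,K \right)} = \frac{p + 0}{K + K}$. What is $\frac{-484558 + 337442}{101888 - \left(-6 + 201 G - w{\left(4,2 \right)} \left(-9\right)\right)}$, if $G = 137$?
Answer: $- \frac{36779}{18587} \approx -1.9787$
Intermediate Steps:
$w{\left(p,K \right)} = \frac{p}{2 K}$
$\frac{-484558 + 337442}{101888 - \left(-6 + 201 G - w{\left(4,2 \right)} \left(-9\right)\right)} = \frac{-484558 + 337442}{101888 - \left(27531 - \frac{1}{2} \cdot 4 \cdot \frac{1}{2} \left(-9\right)\right)} = - \frac{147116}{101888 - \left(27531 - \frac{1}{2} \cdot 4 \cdot \frac{1}{2} \left(-9\right)\right)} = - \frac{147116}{101888 + \left(\left(1 \left(-9\right) + 6\right) - 27537\right)} = - \frac{147116}{101888 + \left(\left(-9 + 6\right) - 27537\right)} = - \frac{147116}{101888 - 27540} = - \frac{147116}{74348} = \left(-147116\right) \frac{1}{74348} = - \frac{36779}{18587}$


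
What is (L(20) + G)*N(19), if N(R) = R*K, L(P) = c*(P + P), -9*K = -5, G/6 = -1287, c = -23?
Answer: -820990/9 ≈ -91221.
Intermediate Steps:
G = -7722 (G = 6*(-1287) = -7722)
K = 5/9 (K = -⅑*(-5) = 5/9 ≈ 0.55556)
L(P) = -46*P (L(P) = -23*(P + P) = -46*P)
N(R) = 5*R/9 (N(R) = R*(5/9) = 5*R/9)
(L(20) + G)*N(19) = (-46*20 - 7722)*((5/9)*19) = (-920 - 7722)*(95/9) = -8642*95/9 = -820990/9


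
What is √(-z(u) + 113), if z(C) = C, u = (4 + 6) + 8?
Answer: √95 ≈ 9.7468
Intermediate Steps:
u = 18 (u = 10 + 8 = 18)
√(-z(u) + 113) = √(-1*18 + 113) = √(-18 + 113) = √95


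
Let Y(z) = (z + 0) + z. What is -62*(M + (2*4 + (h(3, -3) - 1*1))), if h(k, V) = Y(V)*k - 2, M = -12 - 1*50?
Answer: 4650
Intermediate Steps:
M = -62 (M = -12 - 50 = -62)
Y(z) = 2*z (Y(z) = z + z = 2*z)
h(k, V) = -2 + 2*V*k (h(k, V) = (2*V)*k - 2 = 2*V*k - 2 = -2 + 2*V*k)
-62*(M + (2*4 + (h(3, -3) - 1*1))) = -62*(-62 + (2*4 + ((-2 + 2*(-3)*3) - 1*1))) = -62*(-62 + (8 + ((-2 - 18) - 1))) = -62*(-62 + (8 + (-20 - 1))) = -62*(-62 + (8 - 21)) = -62*(-62 - 13) = -62*(-75) = 4650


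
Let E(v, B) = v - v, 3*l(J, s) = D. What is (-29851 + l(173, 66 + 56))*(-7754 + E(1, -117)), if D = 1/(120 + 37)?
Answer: 109019844280/471 ≈ 2.3146e+8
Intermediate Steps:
D = 1/157 ≈ 0.0063694
l(J, s) = 1/471 (l(J, s) = (1/3)*(1/157) = 1/471)
E(v, B) = 0
(-29851 + l(173, 66 + 56))*(-7754 + E(1, -117)) = (-29851 + 1/471)*(-7754 + 0) = -14059820/471*(-7754) = 109019844280/471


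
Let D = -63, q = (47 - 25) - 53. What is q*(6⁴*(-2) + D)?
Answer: 82305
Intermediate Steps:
q = -31 (q = 22 - 53 = -31)
q*(6⁴*(-2) + D) = -31*(6⁴*(-2) - 63) = -31*(1296*(-2) - 63) = -31*(-2592 - 63) = -31*(-2655) = 82305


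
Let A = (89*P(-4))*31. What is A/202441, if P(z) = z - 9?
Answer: -35867/202441 ≈ -0.17717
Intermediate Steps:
P(z) = -9 + z
A = -35867 (A = (89*(-9 - 4))*31 = (89*(-13))*31 = -1157*31 = -35867)
A/202441 = -35867/202441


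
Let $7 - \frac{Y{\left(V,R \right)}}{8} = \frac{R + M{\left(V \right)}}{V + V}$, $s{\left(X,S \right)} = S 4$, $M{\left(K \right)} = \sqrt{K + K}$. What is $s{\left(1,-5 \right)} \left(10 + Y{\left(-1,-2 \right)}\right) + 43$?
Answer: $-1117 - 80 i \sqrt{2} \approx -1117.0 - 113.14 i$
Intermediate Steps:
$M{\left(K \right)} = \sqrt{2} \sqrt{K}$ ($M{\left(K \right)} = \sqrt{2 K} = \sqrt{2} \sqrt{K}$)
$s{\left(X,S \right)} = 4 S$
$Y{\left(V,R \right)} = 56 - \frac{4 \left(R + \sqrt{2} \sqrt{V}\right)}{V}$ ($Y{\left(V,R \right)} = 56 - 8 \frac{R + \sqrt{2} \sqrt{V}}{V + V} = 56 - 8 \frac{R + \sqrt{2} \sqrt{V}}{2 V} = 56 - \frac{4 \left(R + \sqrt{2} \sqrt{V}\right)}{V}$)
$s{\left(1,-5 \right)} \left(10 + Y{\left(-1,-2 \right)}\right) + 43 = 4 \left(-5\right) \left(10 - \left(-56 + 8 + \frac{4 \sqrt{2}}{i}\right)\right) + 43 = - 20 \left(10 - \left(-56 + 8 + 4 \sqrt{2} \left(- i\right)\right)\right) + 43 = - 20 \left(10 + \left(56 - 8 + 4 i \sqrt{2}\right)\right) + 43 = - 20 \left(10 + \left(48 + 4 i \sqrt{2}\right)\right) + 43 = - 20 \left(58 + 4 i \sqrt{2}\right) + 43 = \left(-1160 - 80 i \sqrt{2}\right) + 43 = -1117 - 80 i \sqrt{2}$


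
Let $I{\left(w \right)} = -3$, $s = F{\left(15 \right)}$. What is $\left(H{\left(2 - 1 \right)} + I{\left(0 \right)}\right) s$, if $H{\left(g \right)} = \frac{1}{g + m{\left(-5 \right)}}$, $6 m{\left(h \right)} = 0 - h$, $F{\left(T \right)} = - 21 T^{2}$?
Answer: $\frac{127575}{11} \approx 11598.0$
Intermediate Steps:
$m{\left(h \right)} = - \frac{h}{6}$ ($m{\left(h \right)} = \frac{0 - h}{6} = \frac{\left(-1\right) h}{6} = - \frac{h}{6}$)
$s = -4725$ ($s = - 21 \cdot 15^{2} = \left(-21\right) 225 = -4725$)
$H{\left(g \right)} = \frac{1}{\frac{5}{6} + g}$ ($H{\left(g \right)} = \frac{1}{g - - \frac{5}{6}} = \frac{1}{g + \frac{5}{6}} = \frac{1}{\frac{5}{6} + g}$)
$\left(H{\left(2 - 1 \right)} + I{\left(0 \right)}\right) s = \left(\frac{6}{5 + 6 \left(2 - 1\right)} - 3\right) \left(-4725\right) = \left(\frac{6}{5 + 6 \cdot 1} - 3\right) \left(-4725\right) = \left(\frac{6}{5 + 6} - 3\right) \left(-4725\right) = \left(\frac{6}{11} - 3\right) \left(-4725\right) = \left(- \frac{27}{11}\right) \left(-4725\right) = \frac{127575}{11}$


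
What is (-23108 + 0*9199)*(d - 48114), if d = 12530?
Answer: 822275072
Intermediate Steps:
(-23108 + 0*9199)*(d - 48114) = (-23108 + 0*9199)*(12530 - 48114) = (-23108 + 0)*(-35584) = -23108*(-35584) = 822275072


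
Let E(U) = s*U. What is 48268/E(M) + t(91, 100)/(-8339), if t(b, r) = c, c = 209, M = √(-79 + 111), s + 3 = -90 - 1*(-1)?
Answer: -209/8339 - 12067*√2/184 ≈ -92.771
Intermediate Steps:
s = -92 (s = -3 + (-90 - 1*(-1)) = -3 + (-90 + 1) = -3 - 89 = -92)
M = 4*√2 (M = √32 = 4*√2 ≈ 5.6569)
t(b, r) = 209
E(U) = -92*U
48268/E(M) + t(91, 100)/(-8339) = 48268/((-368*√2)) + 209/(-8339) = 48268/((-368*√2)) + 209*(-1/8339) = 48268*(-√2/736) - 209/8339 = -12067*√2/184 - 209/8339 = -209/8339 - 12067*√2/184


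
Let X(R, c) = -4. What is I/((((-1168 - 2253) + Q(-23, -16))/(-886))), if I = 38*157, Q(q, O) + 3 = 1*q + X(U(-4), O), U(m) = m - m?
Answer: 5285876/3451 ≈ 1531.7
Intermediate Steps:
U(m) = 0
Q(q, O) = -7 + q (Q(q, O) = -3 + (1*q - 4) = -3 + (q - 4) = -3 + (-4 + q) = -7 + q)
I = 5966
I/((((-1168 - 2253) + Q(-23, -16))/(-886))) = 5966/((((-1168 - 2253) + (-7 - 23))/(-886))) = 5966/(((-3421 - 30)*(-1/886))) = 5966/((-3451*(-1/886))) = 5966/(3451/886) = 5966*(886/3451) = 5285876/3451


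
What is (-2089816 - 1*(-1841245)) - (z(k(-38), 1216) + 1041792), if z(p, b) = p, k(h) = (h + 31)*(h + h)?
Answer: -1290895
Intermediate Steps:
k(h) = 2*h*(31 + h) (k(h) = (31 + h)*(2*h) = 2*h*(31 + h))
(-2089816 - 1*(-1841245)) - (z(k(-38), 1216) + 1041792) = (-2089816 - 1*(-1841245)) - (2*(-38)*(31 - 38) + 1041792) = (-2089816 + 1841245) - (2*(-38)*(-7) + 1041792) = -248571 - (532 + 1041792) = -248571 - 1*1042324 = -248571 - 1042324 = -1290895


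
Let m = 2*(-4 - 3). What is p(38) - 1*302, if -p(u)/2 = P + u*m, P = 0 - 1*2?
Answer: 766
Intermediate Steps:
m = -14 (m = 2*(-7) = -14)
P = -2 (P = 0 - 2 = -2)
p(u) = 4 + 28*u (p(u) = -2*(-2 + u*(-14)) = -2*(-2 - 14*u) = 4 + 28*u)
p(38) - 1*302 = (4 + 28*38) - 1*302 = (4 + 1064) - 302 = 1068 - 302 = 766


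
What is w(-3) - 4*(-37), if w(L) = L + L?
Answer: 142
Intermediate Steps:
w(L) = 2*L
w(-3) - 4*(-37) = 2*(-3) - 4*(-37) = -6 + 148 = 142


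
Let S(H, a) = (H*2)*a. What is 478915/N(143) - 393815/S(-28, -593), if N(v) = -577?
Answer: -16131040575/19161016 ≈ -841.87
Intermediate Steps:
S(H, a) = 2*H*a (S(H, a) = (2*H)*a = 2*H*a)
478915/N(143) - 393815/S(-28, -593) = 478915/(-577) - 393815/(2*(-28)*(-593)) = 478915*(-1/577) - 393815/33208 = -478915/577 - 393815*1/33208 = -478915/577 - 393815/33208 = -16131040575/19161016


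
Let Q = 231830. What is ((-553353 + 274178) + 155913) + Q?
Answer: 108568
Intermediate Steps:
((-553353 + 274178) + 155913) + Q = ((-553353 + 274178) + 155913) + 231830 = (-279175 + 155913) + 231830 = -123262 + 231830 = 108568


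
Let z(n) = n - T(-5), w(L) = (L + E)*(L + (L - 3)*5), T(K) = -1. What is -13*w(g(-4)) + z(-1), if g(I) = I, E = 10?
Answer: 3042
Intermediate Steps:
w(L) = (-15 + 6*L)*(10 + L) (w(L) = (L + 10)*(L + (L - 3)*5) = (10 + L)*(L + (-3 + L)*5) = (10 + L)*(L + (-15 + 5*L)) = (10 + L)*(-15 + 6*L) = (-15 + 6*L)*(10 + L))
z(n) = 1 + n (z(n) = n - 1*(-1) = n + 1 = 1 + n)
-13*w(g(-4)) + z(-1) = -13*(-150 + 6*(-4)**2 + 45*(-4)) + (1 - 1) = -13*(-150 + 6*16 - 180) + 0 = -13*(-150 + 96 - 180) + 0 = -13*(-234) + 0 = 3042 + 0 = 3042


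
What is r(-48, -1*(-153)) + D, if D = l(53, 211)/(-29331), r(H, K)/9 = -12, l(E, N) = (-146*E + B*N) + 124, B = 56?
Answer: -3171950/29331 ≈ -108.14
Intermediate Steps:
l(E, N) = 124 - 146*E + 56*N (l(E, N) = (-146*E + 56*N) + 124 = 124 - 146*E + 56*N)
r(H, K) = -108 (r(H, K) = 9*(-12) = -108)
D = -4202/29331 (D = (124 - 146*53 + 56*211)/(-29331) = (124 - 7738 + 11816)*(-1/29331) = 4202*(-1/29331) = -4202/29331 ≈ -0.14326)
r(-48, -1*(-153)) + D = -108 - 4202/29331 = -3171950/29331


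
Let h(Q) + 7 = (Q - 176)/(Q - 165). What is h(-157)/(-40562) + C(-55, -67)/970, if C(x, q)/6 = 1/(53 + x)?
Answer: -1097633/372621620 ≈ -0.0029457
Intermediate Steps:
C(x, q) = 6/(53 + x)
h(Q) = -7 + (-176 + Q)/(-165 + Q) (h(Q) = -7 + (Q - 176)/(Q - 165) = -7 + (-176 + Q)/(-165 + Q))
h(-157)/(-40562) + C(-55, -67)/970 = ((979 - 6*(-157))/(-165 - 157))/(-40562) + (6/(53 - 55))/970 = ((979 + 942)/(-322))*(-1/40562) + (6/(-2))*(1/970) = -1/322*1921*(-1/40562) + (6*(-1/2))*(1/970) = -1921/322*(-1/40562) - 3*1/970 = 113/768292 - 3/970 = -1097633/372621620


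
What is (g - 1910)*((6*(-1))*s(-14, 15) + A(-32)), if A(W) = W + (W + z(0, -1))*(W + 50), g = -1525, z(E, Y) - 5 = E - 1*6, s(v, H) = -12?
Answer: 1902990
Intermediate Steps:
z(E, Y) = -1 + E (z(E, Y) = 5 + (E - 1*6) = 5 + (E - 6) = 5 + (-6 + E) = -1 + E)
A(W) = W + (-1 + W)*(50 + W) (A(W) = W + (W + (-1 + 0))*(W + 50) = W + (W - 1)*(50 + W) = W + (-1 + W)*(50 + W))
(g - 1910)*((6*(-1))*s(-14, 15) + A(-32)) = (-1525 - 1910)*((6*(-1))*(-12) + (-50 + (-32)² + 50*(-32))) = -3435*(-6*(-12) + (-50 + 1024 - 1600)) = -3435*(72 - 626) = -3435*(-554) = 1902990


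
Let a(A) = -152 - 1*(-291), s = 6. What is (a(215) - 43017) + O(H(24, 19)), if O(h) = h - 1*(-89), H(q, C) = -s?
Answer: -42795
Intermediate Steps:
a(A) = 139 (a(A) = -152 + 291 = 139)
H(q, C) = -6 (H(q, C) = -1*6 = -6)
O(h) = 89 + h (O(h) = h + 89 = 89 + h)
(a(215) - 43017) + O(H(24, 19)) = (139 - 43017) + (89 - 6) = -42878 + 83 = -42795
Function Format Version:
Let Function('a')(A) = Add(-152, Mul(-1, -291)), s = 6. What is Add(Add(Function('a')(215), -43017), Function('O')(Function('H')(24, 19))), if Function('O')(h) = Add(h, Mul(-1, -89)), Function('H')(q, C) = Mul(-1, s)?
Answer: -42795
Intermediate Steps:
Function('a')(A) = 139 (Function('a')(A) = Add(-152, 291) = 139)
Function('H')(q, C) = -6 (Function('H')(q, C) = Mul(-1, 6) = -6)
Function('O')(h) = Add(89, h) (Function('O')(h) = Add(h, 89) = Add(89, h))
Add(Add(Function('a')(215), -43017), Function('O')(Function('H')(24, 19))) = Add(Add(139, -43017), Add(89, -6)) = Add(-42878, 83) = -42795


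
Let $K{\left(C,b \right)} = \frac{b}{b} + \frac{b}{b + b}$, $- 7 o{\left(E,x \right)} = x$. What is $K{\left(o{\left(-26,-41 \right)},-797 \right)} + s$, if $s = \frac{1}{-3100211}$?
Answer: $\frac{9300631}{6200422} \approx 1.5$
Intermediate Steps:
$o{\left(E,x \right)} = - \frac{x}{7}$
$K{\left(C,b \right)} = \frac{3}{2}$ ($K{\left(C,b \right)} = 1 + \frac{b}{2 b} = 1 + b \frac{1}{2 b} = 1 + \frac{1}{2} = \frac{3}{2}$)
$s = - \frac{1}{3100211} \approx -3.2256 \cdot 10^{-7}$
$K{\left(o{\left(-26,-41 \right)},-797 \right)} + s = \frac{3}{2} - \frac{1}{3100211} = \frac{9300631}{6200422}$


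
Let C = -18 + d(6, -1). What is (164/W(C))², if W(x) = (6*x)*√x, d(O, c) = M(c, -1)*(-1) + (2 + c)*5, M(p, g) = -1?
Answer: -1681/3888 ≈ -0.43236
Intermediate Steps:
d(O, c) = 11 + 5*c (d(O, c) = -1*(-1) + (2 + c)*5 = 1 + (10 + 5*c) = 11 + 5*c)
C = -12 (C = -18 + (11 + 5*(-1)) = -18 + (11 - 5) = -18 + 6 = -12)
W(x) = 6*x^(3/2)
(164/W(C))² = (164/((6*(-12)^(3/2))))² = (164/((6*(-24*I*√3))))² = (164/((-144*I*√3)))² = (164*(I*√3/432))² = (41*I*√3/108)² = -1681/3888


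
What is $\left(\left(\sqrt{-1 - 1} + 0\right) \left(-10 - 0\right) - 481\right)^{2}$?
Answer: $231161 + 9620 i \sqrt{2} \approx 2.3116 \cdot 10^{5} + 13605.0 i$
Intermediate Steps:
$\left(\left(\sqrt{-1 - 1} + 0\right) \left(-10 - 0\right) - 481\right)^{2} = \left(\left(\sqrt{-2} + 0\right) \left(-10 + \left(-1 + 1\right)\right) - 481\right)^{2} = \left(\left(i \sqrt{2} + 0\right) \left(-10 + 0\right) - 481\right)^{2} = \left(i \sqrt{2} \left(-10\right) - 481\right)^{2} = \left(- 10 i \sqrt{2} - 481\right)^{2} = \left(-481 - 10 i \sqrt{2}\right)^{2}$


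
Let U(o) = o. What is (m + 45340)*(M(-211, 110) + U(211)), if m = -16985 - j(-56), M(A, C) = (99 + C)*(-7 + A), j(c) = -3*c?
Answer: -1278308637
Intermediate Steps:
M(A, C) = (-7 + A)*(99 + C)
m = -17153 (m = -16985 - (-3)*(-56) = -16985 - 1*168 = -16985 - 168 = -17153)
(m + 45340)*(M(-211, 110) + U(211)) = (-17153 + 45340)*((-693 - 7*110 + 99*(-211) - 211*110) + 211) = 28187*((-693 - 770 - 20889 - 23210) + 211) = 28187*(-45562 + 211) = 28187*(-45351) = -1278308637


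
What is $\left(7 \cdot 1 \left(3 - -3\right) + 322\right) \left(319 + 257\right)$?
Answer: $209664$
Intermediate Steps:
$\left(7 \cdot 1 \left(3 - -3\right) + 322\right) \left(319 + 257\right) = \left(7 \left(3 + 3\right) + 322\right) 576 = \left(7 \cdot 6 + 322\right) 576 = \left(42 + 322\right) 576 = 364 \cdot 576 = 209664$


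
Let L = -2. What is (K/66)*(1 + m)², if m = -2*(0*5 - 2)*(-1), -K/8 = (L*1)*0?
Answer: 0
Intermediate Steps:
K = 0 (K = -8*(-2*1)*0 = -(-16)*0 = -8*0 = 0)
m = -4 (m = -2*(0 - 2)*(-1) = -2*(-2)*(-1) = 4*(-1) = -4)
(K/66)*(1 + m)² = (0/66)*(1 - 4)² = (0*(1/66))*(-3)² = 0*9 = 0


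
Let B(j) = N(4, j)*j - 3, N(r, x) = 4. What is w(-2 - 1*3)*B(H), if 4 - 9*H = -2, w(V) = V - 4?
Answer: 3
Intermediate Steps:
w(V) = -4 + V
H = 2/3 (H = 4/9 - 1/9*(-2) = 4/9 + 2/9 = 2/3 ≈ 0.66667)
B(j) = -3 + 4*j (B(j) = 4*j - 3 = -3 + 4*j)
w(-2 - 1*3)*B(H) = (-4 + (-2 - 1*3))*(-3 + 4*(2/3)) = (-4 + (-2 - 3))*(-3 + 8/3) = (-4 - 5)*(-1/3) = -9*(-1/3) = 3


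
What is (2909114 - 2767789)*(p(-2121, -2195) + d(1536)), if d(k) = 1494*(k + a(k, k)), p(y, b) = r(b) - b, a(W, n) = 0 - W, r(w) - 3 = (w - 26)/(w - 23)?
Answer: 689296435125/2218 ≈ 3.1077e+8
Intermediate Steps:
r(w) = 3 + (-26 + w)/(-23 + w) (r(w) = 3 + (w - 26)/(w - 23) = 3 + (-26 + w)/(-23 + w))
a(W, n) = -W
p(y, b) = -b + (-95 + 4*b)/(-23 + b) (p(y, b) = (-95 + 4*b)/(-23 + b) - b = -b + (-95 + 4*b)/(-23 + b))
d(k) = 0 (d(k) = 1494*(k - k) = 1494*0 = 0)
(2909114 - 2767789)*(p(-2121, -2195) + d(1536)) = (2909114 - 2767789)*((-95 - 1*(-2195)**2 + 27*(-2195))/(-23 - 2195) + 0) = 141325*((-95 - 1*4818025 - 59265)/(-2218) + 0) = 141325*(-(-95 - 4818025 - 59265)/2218 + 0) = 141325*(-1/2218*(-4877385) + 0) = 141325*(4877385/2218 + 0) = 141325*(4877385/2218) = 689296435125/2218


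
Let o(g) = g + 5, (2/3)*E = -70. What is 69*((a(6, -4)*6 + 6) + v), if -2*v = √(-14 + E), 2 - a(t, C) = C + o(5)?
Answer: -1242 - 69*I*√119/2 ≈ -1242.0 - 376.35*I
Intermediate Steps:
E = -105 (E = (3/2)*(-70) = -105)
o(g) = 5 + g
a(t, C) = -8 - C (a(t, C) = 2 - (C + (5 + 5)) = 2 - (C + 10) = 2 - (10 + C) = 2 + (-10 - C) = -8 - C)
v = -I*√119/2 (v = -√(-14 - 105)/2 = -I*√119/2 ≈ -5.4544*I)
69*((a(6, -4)*6 + 6) + v) = 69*(((-8 - 1*(-4))*6 + 6) - I*√119/2) = 69*(((-8 + 4)*6 + 6) - I*√119/2) = 69*((-4*6 + 6) - I*√119/2) = 69*((-24 + 6) - I*√119/2) = 69*(-18 - I*√119/2) = -1242 - 69*I*√119/2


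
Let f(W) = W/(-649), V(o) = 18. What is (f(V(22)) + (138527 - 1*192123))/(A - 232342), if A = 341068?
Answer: -17391911/35281587 ≈ -0.49295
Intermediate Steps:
f(W) = -W/649 (f(W) = W*(-1/649) = -W/649)
(f(V(22)) + (138527 - 1*192123))/(A - 232342) = (-1/649*18 + (138527 - 1*192123))/(341068 - 232342) = (-18/649 + (138527 - 192123))/108726 = (-18/649 - 53596)*(1/108726) = -34783822/649*1/108726 = -17391911/35281587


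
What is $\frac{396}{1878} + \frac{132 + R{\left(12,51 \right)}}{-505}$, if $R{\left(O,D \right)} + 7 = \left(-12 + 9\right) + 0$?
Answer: $- \frac{4856}{158065} \approx -0.030722$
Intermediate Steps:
$R{\left(O,D \right)} = -10$ ($R{\left(O,D \right)} = -7 + \left(\left(-12 + 9\right) + 0\right) = -7 + \left(-3 + 0\right) = -7 - 3 = -10$)
$\frac{396}{1878} + \frac{132 + R{\left(12,51 \right)}}{-505} = \frac{396}{1878} + \frac{132 - 10}{-505} = 396 \cdot \frac{1}{1878} + 122 \left(- \frac{1}{505}\right) = \frac{66}{313} - \frac{122}{505} = - \frac{4856}{158065}$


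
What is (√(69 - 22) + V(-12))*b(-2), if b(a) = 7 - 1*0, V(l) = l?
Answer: -84 + 7*√47 ≈ -36.010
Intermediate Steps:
b(a) = 7 (b(a) = 7 + 0 = 7)
(√(69 - 22) + V(-12))*b(-2) = (√(69 - 22) - 12)*7 = (√47 - 12)*7 = (-12 + √47)*7 = -84 + 7*√47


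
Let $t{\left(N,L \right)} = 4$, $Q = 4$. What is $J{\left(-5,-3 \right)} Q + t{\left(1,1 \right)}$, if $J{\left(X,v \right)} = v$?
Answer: $-8$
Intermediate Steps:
$J{\left(-5,-3 \right)} Q + t{\left(1,1 \right)} = \left(-3\right) 4 + 4 = -12 + 4 = -8$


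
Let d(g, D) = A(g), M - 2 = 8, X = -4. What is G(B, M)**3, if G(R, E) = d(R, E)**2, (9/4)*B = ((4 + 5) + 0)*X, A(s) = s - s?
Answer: 0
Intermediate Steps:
M = 10 (M = 2 + 8 = 10)
A(s) = 0
d(g, D) = 0
B = -16 (B = 4*(((4 + 5) + 0)*(-4))/9 = 4*((9 + 0)*(-4))/9 = 4*(9*(-4))/9 = (4/9)*(-36) = -16)
G(R, E) = 0 (G(R, E) = 0**2 = 0)
G(B, M)**3 = 0**3 = 0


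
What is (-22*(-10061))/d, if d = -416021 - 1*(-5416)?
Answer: -221342/410605 ≈ -0.53906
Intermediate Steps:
d = -410605 (d = -416021 + 5416 = -410605)
(-22*(-10061))/d = -22*(-10061)/(-410605) = 221342*(-1/410605) = -221342/410605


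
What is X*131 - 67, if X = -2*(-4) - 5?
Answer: 326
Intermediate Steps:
X = 3 (X = 8 - 5 = 3)
X*131 - 67 = 3*131 - 67 = 393 - 67 = 326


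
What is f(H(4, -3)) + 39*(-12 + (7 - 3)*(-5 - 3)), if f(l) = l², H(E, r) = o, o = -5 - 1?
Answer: -1680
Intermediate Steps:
o = -6
H(E, r) = -6
f(H(4, -3)) + 39*(-12 + (7 - 3)*(-5 - 3)) = (-6)² + 39*(-12 + (7 - 3)*(-5 - 3)) = 36 + 39*(-12 + 4*(-8)) = 36 + 39*(-12 - 32) = 36 + 39*(-44) = 36 - 1716 = -1680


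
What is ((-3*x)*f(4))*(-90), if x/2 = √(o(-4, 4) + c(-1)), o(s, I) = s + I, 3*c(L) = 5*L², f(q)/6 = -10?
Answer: -10800*√15 ≈ -41828.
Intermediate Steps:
f(q) = -60 (f(q) = 6*(-10) = -60)
c(L) = 5*L²/3 (c(L) = (5*L²)/3 = 5*L²/3)
o(s, I) = I + s
x = 2*√15/3 (x = 2*√((4 - 4) + (5/3)*(-1)²) = 2*√(0 + (5/3)*1) = 2*√(0 + 5/3) = 2*√(5/3) = 2*(√15/3) = 2*√15/3 ≈ 2.5820)
((-3*x)*f(4))*(-90) = (-2*√15*(-60))*(-90) = (120*√15)*(-90) = -10800*√15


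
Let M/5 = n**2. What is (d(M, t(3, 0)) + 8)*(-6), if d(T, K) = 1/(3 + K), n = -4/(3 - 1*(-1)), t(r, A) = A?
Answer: -50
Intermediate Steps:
n = -1 (n = -4/(3 + 1) = -4/4 = -4*1/4 = -1)
M = 5 (M = 5*(-1)**2 = 5*1 = 5)
(d(M, t(3, 0)) + 8)*(-6) = (1/(3 + 0) + 8)*(-6) = (1/3 + 8)*(-6) = (25/3)*(-6) = -50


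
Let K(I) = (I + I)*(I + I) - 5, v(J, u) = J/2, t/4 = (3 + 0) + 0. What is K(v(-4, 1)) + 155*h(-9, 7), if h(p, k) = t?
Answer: 1871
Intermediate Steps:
t = 12 (t = 4*((3 + 0) + 0) = 4*(3 + 0) = 4*3 = 12)
h(p, k) = 12
v(J, u) = J/2 (v(J, u) = J*(1/2) = J/2)
K(I) = -5 + 4*I**2 (K(I) = (2*I)*(2*I) - 5 = 4*I**2 - 5 = -5 + 4*I**2)
K(v(-4, 1)) + 155*h(-9, 7) = (-5 + 4*((1/2)*(-4))**2) + 155*12 = (-5 + 4*(-2)**2) + 1860 = (-5 + 4*4) + 1860 = (-5 + 16) + 1860 = 11 + 1860 = 1871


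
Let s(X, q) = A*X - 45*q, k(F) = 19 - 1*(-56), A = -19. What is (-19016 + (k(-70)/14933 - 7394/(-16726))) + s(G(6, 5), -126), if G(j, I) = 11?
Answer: -1692755989319/124884679 ≈ -13555.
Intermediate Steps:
k(F) = 75 (k(F) = 19 + 56 = 75)
s(X, q) = -45*q - 19*X (s(X, q) = -19*X - 45*q = -45*q - 19*X)
(-19016 + (k(-70)/14933 - 7394/(-16726))) + s(G(6, 5), -126) = (-19016 + (75/14933 - 7394/(-16726))) + (-45*(-126) - 19*11) = (-19016 + (75*(1/14933) - 7394*(-1/16726))) + (5670 - 209) = (-19016 + (75/14933 + 3697/8363)) + 5461 = (-19016 + 55834526/124884679) + 5461 = -2374751221338/124884679 + 5461 = -1692755989319/124884679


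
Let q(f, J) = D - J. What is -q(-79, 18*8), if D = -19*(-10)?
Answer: -46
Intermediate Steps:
D = 190
q(f, J) = 190 - J
-q(-79, 18*8) = -(190 - 18*8) = -(190 - 1*144) = -(190 - 144) = -1*46 = -46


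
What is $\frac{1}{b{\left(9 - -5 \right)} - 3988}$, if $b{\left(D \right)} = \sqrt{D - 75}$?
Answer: $- \frac{3988}{15904205} - \frac{i \sqrt{61}}{15904205} \approx -0.00025075 - 4.9108 \cdot 10^{-7} i$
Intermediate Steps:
$b{\left(D \right)} = \sqrt{-75 + D}$
$\frac{1}{b{\left(9 - -5 \right)} - 3988} = \frac{1}{\sqrt{-75 + \left(9 - -5\right)} - 3988} = \frac{1}{\sqrt{-75 + \left(9 + 5\right)} - 3988} = \frac{1}{\sqrt{-75 + 14} - 3988} = \frac{1}{\sqrt{-61} - 3988} = \frac{1}{i \sqrt{61} - 3988} = \frac{1}{-3988 + i \sqrt{61}}$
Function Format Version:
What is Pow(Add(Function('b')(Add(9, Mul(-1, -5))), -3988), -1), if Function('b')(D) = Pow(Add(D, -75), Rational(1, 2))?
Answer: Add(Rational(-3988, 15904205), Mul(Rational(-1, 15904205), I, Pow(61, Rational(1, 2)))) ≈ Add(-0.00025075, Mul(-4.9108e-7, I))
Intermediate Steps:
Function('b')(D) = Pow(Add(-75, D), Rational(1, 2))
Pow(Add(Function('b')(Add(9, Mul(-1, -5))), -3988), -1) = Pow(Add(Pow(Add(-75, Add(9, Mul(-1, -5))), Rational(1, 2)), -3988), -1) = Pow(Add(Pow(Add(-75, Add(9, 5)), Rational(1, 2)), -3988), -1) = Pow(Add(Pow(Add(-75, 14), Rational(1, 2)), -3988), -1) = Pow(Add(Pow(-61, Rational(1, 2)), -3988), -1) = Pow(Add(Mul(I, Pow(61, Rational(1, 2))), -3988), -1) = Pow(Add(-3988, Mul(I, Pow(61, Rational(1, 2)))), -1)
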